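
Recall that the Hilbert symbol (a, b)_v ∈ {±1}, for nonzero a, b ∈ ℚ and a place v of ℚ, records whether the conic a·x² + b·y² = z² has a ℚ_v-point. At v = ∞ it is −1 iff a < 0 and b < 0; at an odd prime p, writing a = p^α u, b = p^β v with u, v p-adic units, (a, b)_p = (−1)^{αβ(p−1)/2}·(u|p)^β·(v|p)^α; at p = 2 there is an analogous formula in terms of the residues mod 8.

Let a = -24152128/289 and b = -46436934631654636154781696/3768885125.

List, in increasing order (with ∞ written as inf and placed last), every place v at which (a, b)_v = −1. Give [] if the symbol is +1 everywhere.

(a, b) ≡ (-2233, -145145) mod (ℚ^×)²; places V = {2, 3, 5, 7, 11, 13, 17, 19, 23, 29, ∞}.
(a,b)_2: α=6, β=18; u≡7, v≡7 (mod 8); ε(u)ε(v)=1·1, αω(v)=6·0, βω(u)=18·0; sum ≡ 1  ⇒  -1.
(a,b)_13: α=2, u≡12; β=5, v≡5 (mod 13); (12|13)=+1, (5|13)=-1; sign (−1)^0·+1^5·-1^2 = +1.
(a,b)_5: α=0, u≡3; β=-3, v≡4 (mod 5); (3|5)=-1, (4|5)=+1; sign (−1)^0·-1^-3·+1^0 = -1.
(a,b)_∞: sgn(-2233)=−, sgn(-145145)=−, so -1.
(a,b)_29: α=1, u≡10; β=3, v≡14 (mod 29); (10|29)=-1, (14|29)=-1; sign (−1)^0·-1^3·-1^1 = +1.
(a,b)_3: α=0, u≡2; β=4, v≡1 (mod 3); (2|3)=-1, (1|3)=+1; sign (−1)^0·-1^4·+1^0 = +1.
(a,b)_7: α=1, u≡5; β=3, v≡6 (mod 7); (5|7)=-1, (6|7)=-1; sign (−1)^1·-1^3·-1^1 = -1.
(a,b)_11: α=1, u≡6; β=3, v≡3 (mod 11); (6|11)=-1, (3|11)=+1; sign (−1)^1·-1^3·+1^1 = +1.
(a,b)_19: α=0, u≡16; β=-2, v≡10 (mod 19); (16|19)=+1, (10|19)=-1; sign (−1)^0·+1^-2·-1^0 = +1.
(a,b)_23: α=0, u≡15; β=2, v≡3 (mod 23); (15|23)=-1, (3|23)=+1; sign (−1)^0·-1^2·+1^0 = +1.
(a,b)_17: α=-2, u≡10; β=-4, v≡4 (mod 17); (10|17)=-1, (4|17)=+1; sign (−1)^0·-1^-4·+1^-2 = +1.
|Ram(-2233, -145145)| = 4, even; anisotropic at {2, 5, 7, ∞}.

[2, 5, 7, inf]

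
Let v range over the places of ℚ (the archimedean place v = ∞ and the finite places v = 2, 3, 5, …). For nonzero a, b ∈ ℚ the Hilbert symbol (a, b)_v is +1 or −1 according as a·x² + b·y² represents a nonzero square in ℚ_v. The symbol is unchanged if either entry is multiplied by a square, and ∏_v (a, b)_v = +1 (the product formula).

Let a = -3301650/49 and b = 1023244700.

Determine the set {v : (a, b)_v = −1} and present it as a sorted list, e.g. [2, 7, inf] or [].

[2, 23]

Mod squares: a ≡ -14674, b ≡ 23. Check v ∈ {∞, 2, 3, 5, 7, 11, 23, 29}.
v=3: a=3^2·(≡2), b=3^0·(≡2) mod 3; (2|3)=-1, (2|3)=-1; (−1)^{2·0·1}·(-1)^0·(-1)^2 = +1.
v=∞: -14674 < 0 and 23 > 0  ⇒  (a,b)_∞ = +1.
v=2: v_2(a)=1, v_2(b)=2; units ≡ 7, 7 (mod 8); ε·ε+αω+βω = 1·1+1·0+2·0 ≡ 1  ⇒  (a,b)_2 = -1.
v=11: a=11^1·(≡8), b=11^0·(≡5) mod 11; (8|11)=-1, (5|11)=+1; (−1)^{1·0·5}·(-1)^0·(+1)^1 = +1.
v=29: a=29^1·(≡6), b=29^2·(≡5) mod 29; (6|29)=+1, (5|29)=+1; (−1)^{1·2·14}·(+1)^2·(+1)^1 = +1.
v=7: a=7^-2·(≡5), b=7^0·(≡2) mod 7; (5|7)=-1, (2|7)=+1; (−1)^{-2·0·3}·(-1)^0·(+1)^-2 = +1.
v=5: a=5^2·(≡1), b=5^2·(≡3) mod 5; (1|5)=+1, (3|5)=-1; (−1)^{2·2·2}·(+1)^2·(-1)^2 = +1.
v=23: a=23^1·(≡13), b=23^3·(≡12) mod 23; (13|23)=+1, (12|23)=+1; (−1)^{1·3·11}·(+1)^3·(+1)^1 = -1.
(-14674, 23 / ℚ) ramifies at {2, 23}: a division algebra.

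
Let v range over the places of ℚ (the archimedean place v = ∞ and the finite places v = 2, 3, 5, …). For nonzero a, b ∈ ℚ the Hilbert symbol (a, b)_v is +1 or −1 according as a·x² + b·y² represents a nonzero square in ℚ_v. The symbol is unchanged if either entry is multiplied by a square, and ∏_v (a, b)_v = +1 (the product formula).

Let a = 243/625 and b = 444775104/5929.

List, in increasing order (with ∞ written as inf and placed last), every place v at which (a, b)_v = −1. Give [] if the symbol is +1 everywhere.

(a, b) ≡ (3, 2139) mod (ℚ^×)²; places V = {2, 3, 5, 7, 11, 19, 23, 31, ∞}.
(a,b)_31: α=0, u≡30; β=1, v≡5 (mod 31); (30|31)=-1, (5|31)=+1; sign (−1)^0·-1^1·+1^0 = -1.
(a,b)_2: α=0, β=6; u≡3, v≡3 (mod 8); ε(u)ε(v)=1·1, αω(v)=0·1, βω(u)=6·1; sum ≡ 1  ⇒  -1.
(a,b)_7: α=0, u≡6; β=-2, v≡2 (mod 7); (6|7)=-1, (2|7)=+1; sign (−1)^0·-1^-2·+1^0 = +1.
(a,b)_11: α=0, u≡5; β=-2, v≡3 (mod 11); (5|11)=+1, (3|11)=+1; sign (−1)^0·+1^-2·+1^0 = +1.
(a,b)_3: α=5, u≡1; β=3, v≡2 (mod 3); (1|3)=+1, (2|3)=-1; sign (−1)^1·+1^3·-1^5 = +1.
(a,b)_5: α=-4, u≡3; β=0, v≡1 (mod 5); (3|5)=-1, (1|5)=+1; sign (−1)^0·-1^0·+1^-4 = +1.
(a,b)_23: α=0, u≡9; β=1, v≡6 (mod 23); (9|23)=+1, (6|23)=+1; sign (−1)^0·+1^1·+1^0 = +1.
(a,b)_∞: sgn(3)=+, sgn(2139)=+, so +1.
(a,b)_19: α=0, u≡2; β=2, v≡9 (mod 19); (2|19)=-1, (9|19)=+1; sign (−1)^0·-1^2·+1^0 = +1.
|Ram(3, 2139)| = 2, even; anisotropic at {2, 31}.

[2, 31]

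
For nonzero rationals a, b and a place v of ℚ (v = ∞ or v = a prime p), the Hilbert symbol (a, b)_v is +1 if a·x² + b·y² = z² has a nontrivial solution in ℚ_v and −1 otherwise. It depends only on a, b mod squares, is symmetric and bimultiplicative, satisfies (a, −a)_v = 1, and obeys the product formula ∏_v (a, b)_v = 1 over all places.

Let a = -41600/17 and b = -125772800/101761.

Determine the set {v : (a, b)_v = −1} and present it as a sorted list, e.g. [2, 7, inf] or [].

[2, inf]

(a, b) ≡ (-442, -17) mod (ℚ^×)²; places V = {2, 5, 11, 13, 17, 29, ∞}.
(a,b)_5: α=2, u≡3; β=2, v≡3 (mod 5); (3|5)=-1, (3|5)=-1; sign (−1)^0·-1^2·-1^2 = +1.
(a,b)_2: α=7, β=10; u≡3, v≡7 (mod 8); ε(u)ε(v)=1·1, αω(v)=7·0, βω(u)=10·1; sum ≡ 1  ⇒  -1.
(a,b)_11: α=0, u≡4; β=-2, v≡9 (mod 11); (4|11)=+1, (9|11)=+1; sign (−1)^0·+1^-2·+1^0 = +1.
(a,b)_13: α=1, u≡6; β=0, v≡12 (mod 13); (6|13)=-1, (12|13)=+1; sign (−1)^0·-1^0·+1^1 = +1.
(a,b)_29: α=0, u≡6; β=-2, v≡11 (mod 29); (6|29)=+1, (11|29)=-1; sign (−1)^0·+1^-2·-1^0 = +1.
(a,b)_17: α=-1, u≡16; β=3, v≡15 (mod 17); (16|17)=+1, (15|17)=+1; sign (−1)^0·+1^3·+1^-1 = +1.
(a,b)_∞: sgn(-442)=−, sgn(-17)=−, so -1.
|Ram(-442, -17)| = 2, even; anisotropic at {2, ∞}.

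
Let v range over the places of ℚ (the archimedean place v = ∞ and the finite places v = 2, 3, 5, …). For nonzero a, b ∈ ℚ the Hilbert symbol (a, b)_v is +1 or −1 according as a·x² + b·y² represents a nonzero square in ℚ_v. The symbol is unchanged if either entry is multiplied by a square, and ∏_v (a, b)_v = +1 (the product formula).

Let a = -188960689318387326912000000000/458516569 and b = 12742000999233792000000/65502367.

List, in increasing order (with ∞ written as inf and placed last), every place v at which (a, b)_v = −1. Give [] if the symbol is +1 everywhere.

Mod squares: a ≡ -1430, b ≡ 231. Check v ∈ {∞, 2, 3, 5, 7, 11, 13, 19, 23, 43}.
v=43: a=43^2·(≡18), b=43^2·(≡10) mod 43; (18|43)=-1, (10|43)=+1; (−1)^{2·2·21}·(-1)^2·(+1)^2 = +1.
v=7: a=7^-4·(≡6), b=7^-3·(≡3) mod 7; (6|7)=-1, (3|7)=-1; (−1)^{-4·-3·3}·(-1)^-3·(-1)^-4 = -1.
v=3: a=3^4·(≡1), b=3^1·(≡2) mod 3; (1|3)=+1, (2|3)=-1; (−1)^{4·1·1}·(+1)^1·(-1)^4 = +1.
v=5: a=5^9·(≡4), b=5^6·(≡4) mod 5; (4|5)=+1, (4|5)=+1; (−1)^{9·6·2}·(+1)^6·(+1)^9 = +1.
v=2: v_2(a)=15, v_2(b)=14; units ≡ 5, 7 (mod 8); ε·ε+αω+βω = 0·1+15·0+14·1 ≡ 0  ⇒  (a,b)_2 = +1.
v=∞: -1430 < 0 and 231 > 0  ⇒  (a,b)_∞ = +1.
v=23: a=23^-2·(≡20), b=23^-2·(≡8) mod 23; (20|23)=-1, (8|23)=+1; (−1)^{-2·-2·11}·(-1)^-2·(+1)^-2 = +1.
v=11: a=11^1·(≡10), b=11^1·(≡7) mod 11; (10|11)=-1, (7|11)=-1; (−1)^{1·1·5}·(-1)^1·(-1)^1 = -1.
v=13: a=13^11·(≡11), b=13^8·(≡9) mod 13; (11|13)=-1, (9|13)=+1; (−1)^{11·8·6}·(-1)^8·(+1)^11 = +1.
v=19: a=19^-2·(≡8), b=19^-2·(≡13) mod 19; (8|19)=-1, (13|19)=-1; (−1)^{-2·-2·9}·(-1)^-2·(-1)^-2 = +1.
|Ram(-1430, 231)| = 2, even; anisotropic at {7, 11}.

[7, 11]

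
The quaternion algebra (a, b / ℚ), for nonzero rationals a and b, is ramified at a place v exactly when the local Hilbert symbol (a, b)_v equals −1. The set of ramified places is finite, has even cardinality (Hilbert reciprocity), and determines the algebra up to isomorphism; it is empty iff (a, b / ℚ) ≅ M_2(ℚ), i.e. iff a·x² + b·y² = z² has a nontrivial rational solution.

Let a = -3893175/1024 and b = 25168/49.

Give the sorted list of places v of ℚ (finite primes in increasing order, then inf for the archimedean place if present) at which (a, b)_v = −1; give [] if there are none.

(a, b) ≡ (-143, 13) mod (ℚ^×)²; places V = {2, 3, 5, 7, 11, 13, ∞}.
(a,b)_7: α=0, u≡4; β=-2, v≡3 (mod 7); (4|7)=+1, (3|7)=-1; sign (−1)^0·+1^-2·-1^0 = +1.
(a,b)_3: α=2, u≡1; β=0, v≡1 (mod 3); (1|3)=+1, (1|3)=+1; sign (−1)^0·+1^0·+1^2 = +1.
(a,b)_11: α=3, u≡1; β=2, v≡2 (mod 11); (1|11)=+1, (2|11)=-1; sign (−1)^0·+1^2·-1^3 = -1.
(a,b)_13: α=1, u≡11; β=1, v≡9 (mod 13); (11|13)=-1, (9|13)=+1; sign (−1)^0·-1^1·+1^1 = -1.
(a,b)_2: α=-10, β=4; u≡1, v≡5 (mod 8); ε(u)ε(v)=0·0, αω(v)=-10·1, βω(u)=4·0; sum ≡ 0  ⇒  +1.
(a,b)_5: α=2, u≡2; β=0, v≡2 (mod 5); (2|5)=-1, (2|5)=-1; sign (−1)^0·-1^0·-1^2 = +1.
(a,b)_∞: sgn(-143)=−, sgn(13)=+, so +1.
(-143, 13 / ℚ) ramifies at {11, 13}: a division algebra.

[11, 13]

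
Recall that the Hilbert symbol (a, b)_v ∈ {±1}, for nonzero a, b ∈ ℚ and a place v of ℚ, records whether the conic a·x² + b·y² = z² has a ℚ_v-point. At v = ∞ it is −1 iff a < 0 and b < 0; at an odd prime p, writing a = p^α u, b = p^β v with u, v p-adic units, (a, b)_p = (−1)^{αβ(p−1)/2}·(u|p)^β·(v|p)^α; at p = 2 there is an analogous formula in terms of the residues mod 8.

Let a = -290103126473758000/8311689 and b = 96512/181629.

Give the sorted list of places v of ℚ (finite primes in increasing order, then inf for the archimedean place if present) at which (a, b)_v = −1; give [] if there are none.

Mod squares: a ≡ -20995, b ≡ 7917. Check v ∈ {∞, 2, 3, 5, 7, 13, 17, 19, 29, 31}.
v=17: a=17^3·(≡11), b=17^0·(≡3) mod 17; (11|17)=-1, (3|17)=-1; (−1)^{3·0·8}·(-1)^0·(-1)^3 = -1.
v=19: a=19^1·(≡5), b=19^0·(≡18) mod 19; (5|19)=+1, (18|19)=-1; (−1)^{1·0·9}·(+1)^0·(-1)^1 = -1.
v=3: a=3^-2·(≡2), b=3^-3·(≡2) mod 3; (2|3)=-1, (2|3)=-1; (−1)^{-2·-3·1}·(-1)^-3·(-1)^-2 = -1.
v=5: a=5^3·(≡4), b=5^0·(≡3) mod 5; (4|5)=+1, (3|5)=-1; (−1)^{3·0·2}·(+1)^0·(-1)^3 = -1.
v=31: a=31^-4·(≡11), b=31^-2·(≡3) mod 31; (11|31)=-1, (3|31)=-1; (−1)^{-4·-2·15}·(-1)^-2·(-1)^-4 = +1.
v=∞: -20995 < 0 and 7917 > 0  ⇒  (a,b)_∞ = +1.
v=7: a=7^0·(≡3), b=7^-1·(≡2) mod 7; (3|7)=-1, (2|7)=+1; (−1)^{0·-1·3}·(-1)^-1·(+1)^0 = -1.
v=29: a=29^4·(≡1), b=29^1·(≡11) mod 29; (1|29)=+1, (11|29)=-1; (−1)^{4·1·14}·(+1)^1·(-1)^4 = +1.
v=13: a=13^3·(≡9), b=13^1·(≡11) mod 13; (9|13)=+1, (11|13)=-1; (−1)^{3·1·6}·(+1)^1·(-1)^3 = -1.
v=2: v_2(a)=4, v_2(b)=8; units ≡ 5, 5 (mod 8); ε·ε+αω+βω = 0·0+4·1+8·1 ≡ 0  ⇒  (a,b)_2 = +1.
Ram(-20995, 7917) = {3, 5, 7, 13, 17, 19}; no ℚ_3-point on the conic.

[3, 5, 7, 13, 17, 19]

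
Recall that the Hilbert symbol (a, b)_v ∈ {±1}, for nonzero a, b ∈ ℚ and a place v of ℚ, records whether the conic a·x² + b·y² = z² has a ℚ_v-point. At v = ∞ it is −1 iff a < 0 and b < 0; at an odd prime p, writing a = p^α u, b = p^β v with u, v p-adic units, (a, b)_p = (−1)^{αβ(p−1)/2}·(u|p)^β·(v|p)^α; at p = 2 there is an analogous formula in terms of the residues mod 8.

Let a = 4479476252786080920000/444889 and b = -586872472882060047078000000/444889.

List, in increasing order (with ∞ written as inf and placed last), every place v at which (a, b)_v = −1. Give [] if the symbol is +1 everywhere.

Mod squares: a ≡ 1023, b ≡ -5361078. Check v ∈ {∞, 2, 3, 5, 11, 19, 23, 29, 31, 37, 41}.
v=5: a=5^4·(≡3), b=5^6·(≡2) mod 5; (3|5)=-1, (2|5)=-1; (−1)^{4·6·2}·(-1)^6·(-1)^4 = +1.
v=31: a=31^1·(≡18), b=31^1·(≡26) mod 31; (18|31)=+1, (26|31)=-1; (−1)^{1·1·15}·(+1)^1·(-1)^1 = +1.
v=19: a=19^2·(≡17), b=19^3·(≡9) mod 19; (17|19)=+1, (9|19)=+1; (−1)^{2·3·9}·(+1)^3·(+1)^2 = +1.
v=37: a=37^2·(≡15), b=37^3·(≡15) mod 37; (15|37)=-1, (15|37)=-1; (−1)^{2·3·18}·(-1)^3·(-1)^2 = -1.
v=3: a=3^3·(≡2), b=3^3·(≡2) mod 3; (2|3)=-1, (2|3)=-1; (−1)^{3·3·1}·(-1)^3·(-1)^3 = -1.
v=2: v_2(a)=6, v_2(b)=7; units ≡ 7, 5 (mod 8); ε·ε+αω+βω = 1·0+6·1+7·0 ≡ 0  ⇒  (a,b)_2 = +1.
v=41: a=41^2·(≡10), b=41^3·(≡18) mod 41; (10|41)=+1, (18|41)=+1; (−1)^{2·3·20}·(+1)^3·(+1)^2 = +1.
v=∞: 1023 > 0 and -5361078 < 0  ⇒  (a,b)_∞ = +1.
v=23: a=23^-2·(≡14), b=23^-2·(≡11) mod 23; (14|23)=-1, (11|23)=-1; (−1)^{-2·-2·11}·(-1)^-2·(-1)^-2 = +1.
v=11: a=11^5·(≡5), b=11^4·(≡9) mod 11; (5|11)=+1, (9|11)=+1; (−1)^{5·4·5}·(+1)^4·(+1)^5 = +1.
v=29: a=29^-2·(≡19), b=29^-2·(≡6) mod 29; (19|29)=-1, (6|29)=+1; (−1)^{-2·-2·14}·(-1)^-2·(+1)^-2 = +1.
Ram(1023, -5361078) = {3, 37}; no ℚ_3-point on the conic.

[3, 37]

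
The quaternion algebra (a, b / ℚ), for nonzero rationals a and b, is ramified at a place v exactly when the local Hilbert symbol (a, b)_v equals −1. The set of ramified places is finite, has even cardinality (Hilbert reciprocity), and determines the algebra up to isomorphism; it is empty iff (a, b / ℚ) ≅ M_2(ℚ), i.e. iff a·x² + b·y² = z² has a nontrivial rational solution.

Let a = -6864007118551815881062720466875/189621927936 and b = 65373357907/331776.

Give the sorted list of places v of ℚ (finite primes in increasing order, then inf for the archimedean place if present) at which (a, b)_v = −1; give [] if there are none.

[19, 37, 41, 43]

(a, b) ≡ (-28505947, 402523) mod (ℚ^×)²; places V = {2, 3, 5, 7, 11, 13, 19, 23, 31, 37, 41, 43, ∞}.
(a,b)_2: α=-16, β=-12; u≡5, v≡3 (mod 8); ε(u)ε(v)=0·1, αω(v)=-16·1, βω(u)=-12·1; sum ≡ 0  ⇒  +1.
(a,b)_11: α=6, u≡4; β=1, v≡7 (mod 11); (4|11)=+1, (7|11)=-1; sign (−1)^0·+1^1·-1^6 = +1.
(a,b)_31: α=2, u≡16; β=2, v≡19 (mod 31); (16|31)=+1, (19|31)=+1; sign (−1)^0·+1^2·+1^2 = +1.
(a,b)_13: α=2, u≡8; β=2, v≡3 (mod 13); (8|13)=-1, (3|13)=+1; sign (−1)^0·-1^2·+1^2 = +1.
(a,b)_43: α=3, u≡22; β=1, v≡5 (mod 43); (22|43)=-1, (5|43)=-1; sign (−1)^1·-1^1·-1^3 = -1.
(a,b)_41: α=1, u≡28; β=0, v≡11 (mod 41); (28|41)=-1, (11|41)=-1; sign (−1)^0·-1^0·-1^1 = -1.
(a,b)_23: α=3, u≡8; β=1, v≡11 (mod 23); (8|23)=+1, (11|23)=-1; sign (−1)^1·+1^1·-1^3 = +1.
(a,b)_∞: sgn(-28505947)=−, sgn(402523)=+, so +1.
(a,b)_7: α=-2, u≡6; β=0, v≡1 (mod 7); (6|7)=-1, (1|7)=+1; sign (−1)^0·-1^0·+1^-2 = +1.
(a,b)_37: α=3, u≡31; β=1, v≡7 (mod 37); (31|37)=-1, (7|37)=+1; sign (−1)^0·-1^1·+1^3 = -1.
(a,b)_19: α=1, u≡3; β=0, v≡12 (mod 19); (3|19)=-1, (12|19)=-1; sign (−1)^0·-1^0·-1^1 = -1.
(a,b)_5: α=4, u≡3; β=0, v≡2 (mod 5); (3|5)=-1, (2|5)=-1; sign (−1)^0·-1^0·-1^4 = +1.
(a,b)_3: α=-10, u≡2; β=-4, v≡1 (mod 3); (2|3)=-1, (1|3)=+1; sign (−1)^0·-1^-4·+1^-10 = +1.
Ram(-28505947, 402523) = {19, 37, 41, 43}; no ℚ_19-point on the conic.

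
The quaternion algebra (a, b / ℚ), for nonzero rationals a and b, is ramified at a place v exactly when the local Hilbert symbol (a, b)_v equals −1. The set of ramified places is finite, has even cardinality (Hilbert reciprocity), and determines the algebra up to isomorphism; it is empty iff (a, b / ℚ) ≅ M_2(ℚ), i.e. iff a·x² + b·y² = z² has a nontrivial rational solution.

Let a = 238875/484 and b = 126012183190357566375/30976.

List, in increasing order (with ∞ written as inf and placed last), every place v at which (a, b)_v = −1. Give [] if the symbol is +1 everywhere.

[2, 7]

(a, b) ≡ (195, 440895) mod (ℚ^×)²; places V = {2, 3, 5, 7, 11, 13, 17, 19, ∞}.
(a,b)_2: α=-2, β=-8; u≡3, v≡7 (mod 8); ε(u)ε(v)=1·1, αω(v)=-2·0, βω(u)=-8·1; sum ≡ 1  ⇒  -1.
(a,b)_11: α=-2, u≡8; β=-2, v≡3 (mod 11); (8|11)=-1, (3|11)=+1; sign (−1)^0·-1^-2·+1^-2 = +1.
(a,b)_13: α=1, u≡2; β=7, v≡5 (mod 13); (2|13)=-1, (5|13)=-1; sign (−1)^0·-1^7·-1^1 = +1.
(a,b)_19: α=0, u≡5; β=3, v≡16 (mod 19); (5|19)=+1, (16|19)=+1; sign (−1)^0·+1^3·+1^0 = +1.
(a,b)_3: α=1, u≡2; β=9, v≡1 (mod 3); (2|3)=-1, (1|3)=+1; sign (−1)^1·-1^9·+1^1 = +1.
(a,b)_5: α=3, u≡4; β=3, v≡1 (mod 5); (4|5)=+1, (1|5)=+1; sign (−1)^0·+1^3·+1^3 = +1.
(a,b)_∞: sgn(195)=+, sgn(440895)=+, so +1.
(a,b)_17: α=0, u≡1; β=1, v≡7 (mod 17); (1|17)=+1, (7|17)=-1; sign (−1)^0·+1^1·-1^0 = +1.
(a,b)_7: α=2, u≡3; β=1, v≡3 (mod 7); (3|7)=-1, (3|7)=-1; sign (−1)^0·-1^1·-1^2 = -1.
Ram(195, 440895) = {2, 7}; no ℚ_2-point on the conic.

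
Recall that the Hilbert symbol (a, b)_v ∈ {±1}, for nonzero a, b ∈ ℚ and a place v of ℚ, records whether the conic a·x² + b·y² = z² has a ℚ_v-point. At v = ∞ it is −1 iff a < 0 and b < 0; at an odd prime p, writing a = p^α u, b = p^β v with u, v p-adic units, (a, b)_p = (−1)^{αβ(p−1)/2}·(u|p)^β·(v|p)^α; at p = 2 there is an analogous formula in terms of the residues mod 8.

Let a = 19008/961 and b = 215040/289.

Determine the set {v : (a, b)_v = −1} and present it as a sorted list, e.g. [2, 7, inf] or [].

(a, b) ≡ (33, 210) mod (ℚ^×)²; places V = {2, 3, 5, 7, 11, 17, 31, ∞}.
(a,b)_5: α=0, u≡3; β=1, v≡2 (mod 5); (3|5)=-1, (2|5)=-1; sign (−1)^0·-1^1·-1^0 = -1.
(a,b)_17: α=0, u≡4; β=-2, v≡7 (mod 17); (4|17)=+1, (7|17)=-1; sign (−1)^0·+1^-2·-1^0 = +1.
(a,b)_11: α=1, u≡3; β=0, v≡4 (mod 11); (3|11)=+1, (4|11)=+1; sign (−1)^0·+1^0·+1^1 = +1.
(a,b)_3: α=3, u≡2; β=1, v≡1 (mod 3); (2|3)=-1, (1|3)=+1; sign (−1)^1·-1^1·+1^3 = +1.
(a,b)_31: α=-2, u≡5; β=0, v≡21 (mod 31); (5|31)=+1, (21|31)=-1; sign (−1)^0·+1^0·-1^-2 = +1.
(a,b)_2: α=6, β=11; u≡1, v≡1 (mod 8); ε(u)ε(v)=0·0, αω(v)=6·0, βω(u)=11·0; sum ≡ 0  ⇒  +1.
(a,b)_7: α=0, u≡5; β=1, v≡2 (mod 7); (5|7)=-1, (2|7)=+1; sign (−1)^0·-1^1·+1^0 = -1.
(a,b)_∞: sgn(33)=+, sgn(210)=+, so +1.
|Ram(33, 210)| = 2, even; anisotropic at {5, 7}.

[5, 7]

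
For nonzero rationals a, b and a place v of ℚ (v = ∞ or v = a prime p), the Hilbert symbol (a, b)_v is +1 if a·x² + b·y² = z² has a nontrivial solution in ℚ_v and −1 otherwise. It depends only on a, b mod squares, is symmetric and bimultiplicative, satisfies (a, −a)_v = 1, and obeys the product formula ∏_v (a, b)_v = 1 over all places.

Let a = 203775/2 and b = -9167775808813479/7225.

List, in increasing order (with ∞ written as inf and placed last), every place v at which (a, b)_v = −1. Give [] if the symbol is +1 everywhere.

[13, 19]

(a, b) ≡ (16302, -39) mod (ℚ^×)²; places V = {2, 3, 5, 11, 13, 17, 19, ∞}.
(a,b)_17: α=0, u≡15; β=-2, v≡5 (mod 17); (15|17)=+1, (5|17)=-1; sign (−1)^0·+1^-2·-1^0 = +1.
(a,b)_3: α=1, u≡1; β=7, v≡2 (mod 3); (1|3)=+1, (2|3)=-1; sign (−1)^1·+1^7·-1^1 = +1.
(a,b)_11: α=1, u≡6; β=4, v≡1 (mod 11); (6|11)=-1, (1|11)=+1; sign (−1)^0·-1^4·+1^1 = +1.
(a,b)_13: α=1, u≡5; β=3, v≡1 (mod 13); (5|13)=-1, (1|13)=+1; sign (−1)^0·-1^3·+1^1 = -1.
(a,b)_5: α=2, u≡3; β=-2, v≡4 (mod 5); (3|5)=-1, (4|5)=+1; sign (−1)^0·-1^-2·+1^2 = +1.
(a,b)_∞: sgn(16302)=+, sgn(-39)=−, so +1.
(a,b)_2: α=-1, β=0; u≡7, v≡1 (mod 8); ε(u)ε(v)=1·0, αω(v)=-1·0, βω(u)=0·0; sum ≡ 0  ⇒  +1.
(a,b)_19: α=1, u≡14; β=4, v≡8 (mod 19); (14|19)=-1, (8|19)=-1; sign (−1)^0·-1^4·-1^1 = -1.
Ram(16302, -39) = {13, 19}; no ℚ_13-point on the conic.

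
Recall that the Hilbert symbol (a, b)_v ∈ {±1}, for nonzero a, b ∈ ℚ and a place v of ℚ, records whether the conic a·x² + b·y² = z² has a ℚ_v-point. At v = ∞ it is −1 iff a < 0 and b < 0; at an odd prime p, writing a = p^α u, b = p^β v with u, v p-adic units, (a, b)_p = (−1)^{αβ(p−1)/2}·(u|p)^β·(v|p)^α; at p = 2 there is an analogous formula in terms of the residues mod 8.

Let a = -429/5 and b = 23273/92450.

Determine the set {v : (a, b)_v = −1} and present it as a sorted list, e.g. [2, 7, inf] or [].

[13, 17]

(a, b) ≡ (-2145, 34) mod (ℚ^×)²; places V = {2, 3, 5, 11, 13, 17, 37, 43, ∞}.
(a,b)_37: α=0, u≡3; β=2, v≡30 (mod 37); (3|37)=+1, (30|37)=+1; sign (−1)^0·+1^2·+1^0 = +1.
(a,b)_3: α=1, u≡2; β=0, v≡1 (mod 3); (2|3)=-1, (1|3)=+1; sign (−1)^0·-1^0·+1^1 = +1.
(a,b)_∞: sgn(-2145)=−, sgn(34)=+, so +1.
(a,b)_11: α=1, u≡1; β=0, v≡5 (mod 11); (1|11)=+1, (5|11)=+1; sign (−1)^0·+1^0·+1^1 = +1.
(a,b)_2: α=0, β=-1; u≡7, v≡1 (mod 8); ε(u)ε(v)=1·0, αω(v)=0·0, βω(u)=-1·0; sum ≡ 0  ⇒  +1.
(a,b)_17: α=0, u≡6; β=1, v≡15 (mod 17); (6|17)=-1, (15|17)=+1; sign (−1)^0·-1^1·+1^0 = -1.
(a,b)_5: α=-1, u≡1; β=-2, v≡1 (mod 5); (1|5)=+1, (1|5)=+1; sign (−1)^0·+1^-2·+1^-1 = +1.
(a,b)_43: α=0, u≡26; β=-2, v≡26 (mod 43); (26|43)=-1, (26|43)=-1; sign (−1)^0·-1^-2·-1^0 = +1.
(a,b)_13: α=1, u≡9; β=0, v≡6 (mod 13); (9|13)=+1, (6|13)=-1; sign (−1)^0·+1^0·-1^1 = -1.
Ram(-2145, 34) = {13, 17}; no ℚ_13-point on the conic.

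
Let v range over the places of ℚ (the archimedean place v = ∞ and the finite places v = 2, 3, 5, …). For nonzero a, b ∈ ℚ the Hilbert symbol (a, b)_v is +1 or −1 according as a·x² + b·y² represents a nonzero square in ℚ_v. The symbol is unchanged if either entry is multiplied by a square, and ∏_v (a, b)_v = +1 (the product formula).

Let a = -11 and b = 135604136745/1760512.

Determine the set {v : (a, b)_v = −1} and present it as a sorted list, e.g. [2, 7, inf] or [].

Mod squares: a ≡ -11, b ≡ 1365. Check v ∈ {∞, 2, 3, 5, 7, 11, 13, 23}.
v=3: a=3^0·(≡1), b=3^7·(≡2) mod 3; (1|3)=+1, (2|3)=-1; (−1)^{0·7·1}·(+1)^7·(-1)^0 = +1.
v=13: a=13^0·(≡2), b=13^-1·(≡4) mod 13; (2|13)=-1, (4|13)=+1; (−1)^{0·-1·6}·(-1)^-1·(+1)^0 = -1.
v=2: v_2(a)=0, v_2(b)=-8; units ≡ 5, 5 (mod 8); ε·ε+αω+βω = 0·0+0·1+-8·1 ≡ 0  ⇒  (a,b)_2 = +1.
v=7: a=7^0·(≡3), b=7^1·(≡3) mod 7; (3|7)=-1, (3|7)=-1; (−1)^{0·1·3}·(-1)^1·(-1)^0 = -1.
v=11: a=11^1·(≡10), b=11^6·(≡3) mod 11; (10|11)=-1, (3|11)=+1; (−1)^{1·6·5}·(-1)^6·(+1)^1 = +1.
v=∞: -11 < 0 and 1365 > 0  ⇒  (a,b)_∞ = +1.
v=23: a=23^0·(≡12), b=23^-2·(≡2) mod 23; (12|23)=+1, (2|23)=+1; (−1)^{0·-2·11}·(+1)^-2·(+1)^0 = +1.
v=5: a=5^0·(≡4), b=5^1·(≡2) mod 5; (4|5)=+1, (2|5)=-1; (−1)^{0·1·2}·(+1)^1·(-1)^0 = +1.
Ram(-11, 1365) = {7, 13}; no ℚ_7-point on the conic.

[7, 13]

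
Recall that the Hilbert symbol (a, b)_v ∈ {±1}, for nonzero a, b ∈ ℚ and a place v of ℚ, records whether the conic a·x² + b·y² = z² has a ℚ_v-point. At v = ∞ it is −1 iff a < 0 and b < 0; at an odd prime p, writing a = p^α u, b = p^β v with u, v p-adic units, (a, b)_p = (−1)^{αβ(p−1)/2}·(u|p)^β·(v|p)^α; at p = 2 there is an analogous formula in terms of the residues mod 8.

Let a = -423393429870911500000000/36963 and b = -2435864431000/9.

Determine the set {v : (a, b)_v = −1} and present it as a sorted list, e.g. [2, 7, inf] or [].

(a, b) ≡ (-2145, -24310) mod (ℚ^×)²; places V = {2, 3, 5, 7, 11, 13, 17, 37, ∞}.
(a,b)_7: α=2, u≡4; β=2, v≡2 (mod 7); (4|7)=+1, (2|7)=+1; sign (−1)^0·+1^2·+1^2 = +1.
(a,b)_13: α=5, u≡10; β=3, v≡2 (mod 13); (10|13)=+1, (2|13)=-1; sign (−1)^0·+1^3·-1^5 = -1.
(a,b)_3: α=-3, u≡2; β=-2, v≡2 (mod 3); (2|3)=-1, (2|3)=-1; sign (−1)^0·-1^-2·-1^-3 = -1.
(a,b)_37: α=-2, u≡27; β=0, v≡9 (mod 37); (27|37)=+1, (9|37)=+1; sign (−1)^0·+1^0·+1^-2 = +1.
(a,b)_2: α=8, β=3; u≡7, v≡5 (mod 8); ε(u)ε(v)=1·0, αω(v)=8·1, βω(u)=3·0; sum ≡ 0  ⇒  +1.
(a,b)_11: α=5, u≡3; β=3, v≡1 (mod 11); (3|11)=+1, (1|11)=+1; sign (−1)^1·+1^3·+1^5 = -1.
(a,b)_∞: sgn(-2145)=−, sgn(-24310)=−, so -1.
(a,b)_5: α=9, u≡4; β=3, v≡3 (mod 5); (4|5)=+1, (3|5)=-1; sign (−1)^0·+1^3·-1^9 = -1.
(a,b)_17: α=2, u≡12; β=1, v≡15 (mod 17); (12|17)=-1, (15|17)=+1; sign (−1)^0·-1^1·+1^2 = -1.
|Ram(-2145, -24310)| = 6, even; anisotropic at {3, 5, 11, 13, 17, ∞}.

[3, 5, 11, 13, 17, inf]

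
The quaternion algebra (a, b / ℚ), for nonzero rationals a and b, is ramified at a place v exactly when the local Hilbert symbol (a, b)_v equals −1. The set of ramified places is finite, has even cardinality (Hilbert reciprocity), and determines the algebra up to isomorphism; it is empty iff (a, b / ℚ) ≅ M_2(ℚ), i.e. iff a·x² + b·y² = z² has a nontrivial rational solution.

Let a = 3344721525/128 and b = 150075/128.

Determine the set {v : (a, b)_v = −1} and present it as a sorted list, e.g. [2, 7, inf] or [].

[3, 29]

(a, b) ≡ (56202, 1334) mod (ℚ^×)²; places V = {2, 3, 5, 17, 19, 23, 29, ∞}.
(a,b)_29: α=1, u≡9; β=1, v≡18 (mod 29); (9|29)=+1, (18|29)=-1; sign (−1)^0·+1^1·-1^1 = -1.
(a,b)_∞: sgn(56202)=+, sgn(1334)=+, so +1.
(a,b)_3: α=3, u≡2; β=2, v≡2 (mod 3); (2|3)=-1, (2|3)=-1; sign (−1)^0·-1^2·-1^3 = -1.
(a,b)_17: α=1, u≡13; β=0, v≡15 (mod 17); (13|17)=+1, (15|17)=+1; sign (−1)^0·+1^0·+1^1 = +1.
(a,b)_19: α=1, u≡13; β=0, v≡5 (mod 19); (13|19)=-1, (5|19)=+1; sign (−1)^0·-1^0·+1^1 = +1.
(a,b)_5: α=2, u≡2; β=2, v≡1 (mod 5); (2|5)=-1, (1|5)=+1; sign (−1)^0·-1^2·+1^2 = +1.
(a,b)_23: α=2, u≡9; β=1, v≡3 (mod 23); (9|23)=+1, (3|23)=+1; sign (−1)^0·+1^1·+1^2 = +1.
(a,b)_2: α=-7, β=-7; u≡5, v≡3 (mod 8); ε(u)ε(v)=0·1, αω(v)=-7·1, βω(u)=-7·1; sum ≡ 0  ⇒  +1.
Ram(56202, 1334) = {3, 29}; no ℚ_3-point on the conic.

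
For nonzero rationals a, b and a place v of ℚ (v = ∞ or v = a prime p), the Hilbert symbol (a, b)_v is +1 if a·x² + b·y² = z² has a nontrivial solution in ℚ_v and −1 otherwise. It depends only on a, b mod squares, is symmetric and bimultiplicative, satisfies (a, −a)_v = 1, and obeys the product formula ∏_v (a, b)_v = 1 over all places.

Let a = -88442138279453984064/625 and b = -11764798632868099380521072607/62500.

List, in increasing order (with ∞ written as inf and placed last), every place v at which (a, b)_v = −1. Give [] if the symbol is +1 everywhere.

[17, inf]

Mod squares: a ≡ -29, b ≡ -162320743. Check v ∈ {∞, 2, 3, 5, 13, 17, 19, 29, 31, 43}.
v=43: a=43^2·(≡23), b=43^3·(≡34) mod 43; (23|43)=+1, (34|43)=-1; (−1)^{2·3·21}·(+1)^3·(-1)^2 = +1.
v=29: a=29^1·(≡13), b=29^1·(≡13) mod 29; (13|29)=+1, (13|29)=+1; (−1)^{1·1·14}·(+1)^1·(+1)^1 = +1.
v=5: a=5^-4·(≡1), b=5^-6·(≡2) mod 5; (1|5)=+1, (2|5)=-1; (−1)^{-4·-6·2}·(+1)^-6·(-1)^-4 = +1.
v=∞: -29 < 0 and -162320743 < 0  ⇒  (a,b)_∞ = -1.
v=2: v_2(a)=6, v_2(b)=-2; units ≡ 3, 1 (mod 8); ε·ε+αω+βω = 1·0+6·0+-2·1 ≡ 0  ⇒  (a,b)_2 = +1.
v=31: a=31^2·(≡10), b=31^3·(≡23) mod 31; (10|31)=+1, (23|31)=-1; (−1)^{2·3·15}·(+1)^3·(-1)^2 = +1.
v=3: a=3^2·(≡1), b=3^4·(≡2) mod 3; (1|3)=+1, (2|3)=-1; (−1)^{2·4·1}·(+1)^4·(-1)^2 = +1.
v=19: a=19^2·(≡7), b=19^3·(≡11) mod 19; (7|19)=+1, (11|19)=+1; (−1)^{2·3·9}·(+1)^3·(+1)^2 = +1.
v=17: a=17^2·(≡14), b=17^3·(≡15) mod 17; (14|17)=-1, (15|17)=+1; (−1)^{2·3·8}·(-1)^3·(+1)^2 = -1.
v=13: a=13^4·(≡1), b=13^7·(≡1) mod 13; (1|13)=+1, (1|13)=+1; (−1)^{4·7·6}·(+1)^7·(+1)^4 = +1.
(-29, -162320743 / ℚ) ramifies at {17, ∞}: a division algebra.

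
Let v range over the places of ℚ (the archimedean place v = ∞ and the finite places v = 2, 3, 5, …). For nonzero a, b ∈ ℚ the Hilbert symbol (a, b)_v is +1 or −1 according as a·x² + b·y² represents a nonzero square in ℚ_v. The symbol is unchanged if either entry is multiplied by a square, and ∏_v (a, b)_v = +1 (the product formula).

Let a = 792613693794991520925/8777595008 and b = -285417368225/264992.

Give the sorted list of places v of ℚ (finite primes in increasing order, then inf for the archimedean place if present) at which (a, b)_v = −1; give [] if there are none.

Mod squares: a ≡ 74, b ≡ -82. Check v ∈ {∞, 2, 3, 5, 7, 11, 13, 37, 41}.
v=13: a=13^-4·(≡12), b=13^-2·(≡3) mod 13; (12|13)=+1, (3|13)=+1; (−1)^{-4·-2·6}·(+1)^-2·(+1)^-4 = +1.
v=∞: 74 > 0 and -82 < 0  ⇒  (a,b)_∞ = +1.
v=37: a=37^3·(≡23), b=37^2·(≡8) mod 37; (23|37)=-1, (8|37)=-1; (−1)^{3·2·18}·(-1)^2·(-1)^3 = -1.
v=3: a=3^2·(≡2), b=3^0·(≡2) mod 3; (2|3)=-1, (2|3)=-1; (−1)^{2·0·1}·(-1)^0·(-1)^2 = +1.
v=2: v_2(a)=-7, v_2(b)=-5; units ≡ 5, 7 (mod 8); ε·ε+αω+βω = 0·1+-7·0+-5·1 ≡ 1  ⇒  (a,b)_2 = -1.
v=41: a=41^6·(≡1), b=41^3·(≡16) mod 41; (1|41)=+1, (16|41)=+1; (−1)^{6·3·20}·(+1)^3·(+1)^6 = +1.
v=5: a=5^2·(≡4), b=5^2·(≡3) mod 5; (4|5)=+1, (3|5)=-1; (−1)^{2·2·2}·(+1)^2·(-1)^2 = +1.
v=11: a=11^4·(≡6), b=11^2·(≡10) mod 11; (6|11)=-1, (10|11)=-1; (−1)^{4·2·5}·(-1)^2·(-1)^4 = +1.
v=7: a=7^-4·(≡2), b=7^-2·(≡1) mod 7; (2|7)=+1, (1|7)=+1; (−1)^{-4·-2·3}·(+1)^-2·(+1)^-4 = +1.
Ram(74, -82) = {2, 37}; no ℚ_2-point on the conic.

[2, 37]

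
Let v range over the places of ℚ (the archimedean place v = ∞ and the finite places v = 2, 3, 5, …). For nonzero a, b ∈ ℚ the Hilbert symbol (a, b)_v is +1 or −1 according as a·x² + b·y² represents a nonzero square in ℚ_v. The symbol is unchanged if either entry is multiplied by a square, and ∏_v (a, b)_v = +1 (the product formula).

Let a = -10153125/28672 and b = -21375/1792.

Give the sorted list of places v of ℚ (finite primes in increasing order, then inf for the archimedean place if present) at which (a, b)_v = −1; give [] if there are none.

[19, inf]

(a, b) ≡ (-35, -665) mod (ℚ^×)²; places V = {2, 3, 5, 7, 19, ∞}.
(a,b)_3: α=2, u≡1; β=2, v≡1 (mod 3); (1|3)=+1, (1|3)=+1; sign (−1)^0·+1^2·+1^2 = +1.
(a,b)_7: α=-1, u≡4; β=-1, v≡6 (mod 7); (4|7)=+1, (6|7)=-1; sign (−1)^1·+1^-1·-1^-1 = +1.
(a,b)_5: α=5, u≡3; β=3, v≡2 (mod 5); (3|5)=-1, (2|5)=-1; sign (−1)^0·-1^3·-1^5 = +1.
(a,b)_2: α=-12, β=-8; u≡5, v≡7 (mod 8); ε(u)ε(v)=0·1, αω(v)=-12·0, βω(u)=-8·1; sum ≡ 0  ⇒  +1.
(a,b)_19: α=2, u≡14; β=1, v≡12 (mod 19); (14|19)=-1, (12|19)=-1; sign (−1)^0·-1^1·-1^2 = -1.
(a,b)_∞: sgn(-35)=−, sgn(-665)=−, so -1.
(-35, -665 / ℚ) ramifies at {19, ∞}: a division algebra.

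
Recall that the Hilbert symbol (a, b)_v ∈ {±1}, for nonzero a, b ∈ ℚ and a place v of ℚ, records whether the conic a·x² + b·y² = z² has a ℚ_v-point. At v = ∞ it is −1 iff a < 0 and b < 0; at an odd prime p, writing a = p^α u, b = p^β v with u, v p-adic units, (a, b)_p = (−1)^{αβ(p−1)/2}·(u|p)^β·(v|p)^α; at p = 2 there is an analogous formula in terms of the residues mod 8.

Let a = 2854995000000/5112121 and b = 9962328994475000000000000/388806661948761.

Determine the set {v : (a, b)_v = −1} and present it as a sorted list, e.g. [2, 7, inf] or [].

[2, 3, 11, 13]

Mod squares: a ≡ 195, b ≡ 11. Check v ∈ {∞, 2, 3, 5, 7, 11, 13, 17, 19}.
v=11: a=11^4·(≡10), b=11^9·(≡1) mod 11; (10|11)=-1, (1|11)=+1; (−1)^{4·9·5}·(-1)^9·(+1)^4 = -1.
v=13: a=13^1·(≡6), b=13^2·(≡11) mod 13; (6|13)=-1, (11|13)=-1; (−1)^{1·2·6}·(-1)^2·(-1)^1 = -1.
v=∞: 195 > 0 and 11 > 0  ⇒  (a,b)_∞ = +1.
v=5: a=5^7·(≡1), b=5^14·(≡4) mod 5; (1|5)=+1, (4|5)=+1; (−1)^{7·14·2}·(+1)^14·(+1)^7 = +1.
v=2: v_2(a)=6, v_2(b)=12; units ≡ 3, 3 (mod 8); ε·ε+αω+βω = 1·1+6·1+12·1 ≡ 1  ⇒  (a,b)_2 = -1.
v=3: a=3^1·(≡2), b=3^-6·(≡2) mod 3; (2|3)=-1, (2|3)=-1; (−1)^{1·-6·1}·(-1)^-6·(-1)^1 = -1.
v=7: a=7^-2·(≡3), b=7^-2·(≡4) mod 7; (3|7)=-1, (4|7)=+1; (−1)^{-2·-2·3}·(-1)^-2·(+1)^-2 = +1.
v=17: a=17^-2·(≡15), b=17^-4·(≡3) mod 17; (15|17)=+1, (3|17)=-1; (−1)^{-2·-4·8}·(+1)^-4·(-1)^-2 = +1.
v=19: a=19^-2·(≡9), b=19^-4·(≡9) mod 19; (9|19)=+1, (9|19)=+1; (−1)^{-2·-4·9}·(+1)^-4·(+1)^-2 = +1.
|Ram(195, 11)| = 4, even; anisotropic at {2, 3, 11, 13}.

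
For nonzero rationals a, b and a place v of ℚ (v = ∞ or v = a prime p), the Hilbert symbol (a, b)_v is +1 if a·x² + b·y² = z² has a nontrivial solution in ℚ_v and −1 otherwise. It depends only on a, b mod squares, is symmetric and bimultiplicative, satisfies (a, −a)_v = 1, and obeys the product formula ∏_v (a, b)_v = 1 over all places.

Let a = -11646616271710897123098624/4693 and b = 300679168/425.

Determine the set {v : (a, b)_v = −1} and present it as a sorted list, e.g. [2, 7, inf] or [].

[31, 37]

Mod squares: a ≡ -253487, b ≡ 19499. Check v ∈ {∞, 2, 3, 5, 13, 17, 19, 31, 37}.
v=31: a=31^3·(≡10), b=31^1·(≡5) mod 31; (10|31)=+1, (5|31)=+1; (−1)^{3·1·15}·(+1)^1·(+1)^3 = -1.
v=5: a=5^0·(≡2), b=5^-2·(≡4) mod 5; (2|5)=-1, (4|5)=+1; (−1)^{0·-2·2}·(-1)^-2·(+1)^0 = +1.
v=19: a=19^-2·(≡7), b=19^0·(≡1) mod 19; (7|19)=+1, (1|19)=+1; (−1)^{-2·0·9}·(+1)^0·(+1)^-2 = +1.
v=13: a=13^-1·(≡1), b=13^0·(≡4) mod 13; (1|13)=+1, (4|13)=+1; (−1)^{-1·0·6}·(+1)^0·(+1)^-1 = +1.
v=37: a=37^3·(≡29), b=37^1·(≡25) mod 37; (29|37)=-1, (25|37)=+1; (−1)^{3·1·18}·(-1)^1·(+1)^3 = -1.
v=17: a=17^5·(≡15), b=17^-1·(≡4) mod 17; (15|17)=+1, (4|17)=+1; (−1)^{5·-1·8}·(+1)^-1·(+1)^5 = +1.
v=2: v_2(a)=26, v_2(b)=18; units ≡ 1, 3 (mod 8); ε·ε+αω+βω = 0·1+26·1+18·0 ≡ 0  ⇒  (a,b)_2 = +1.
v=3: a=3^4·(≡1), b=3^0·(≡2) mod 3; (1|3)=+1, (2|3)=-1; (−1)^{4·0·1}·(+1)^0·(-1)^4 = +1.
v=∞: -253487 < 0 and 19499 > 0  ⇒  (a,b)_∞ = +1.
|Ram(-253487, 19499)| = 2, even; anisotropic at {31, 37}.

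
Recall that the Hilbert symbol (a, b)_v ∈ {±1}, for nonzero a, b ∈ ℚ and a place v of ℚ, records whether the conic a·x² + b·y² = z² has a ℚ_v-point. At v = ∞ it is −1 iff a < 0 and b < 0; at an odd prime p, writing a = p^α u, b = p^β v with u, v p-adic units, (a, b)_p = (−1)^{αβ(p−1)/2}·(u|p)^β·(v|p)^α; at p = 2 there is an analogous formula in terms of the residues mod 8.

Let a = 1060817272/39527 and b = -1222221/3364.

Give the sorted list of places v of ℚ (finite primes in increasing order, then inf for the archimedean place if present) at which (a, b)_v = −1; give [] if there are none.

[2, 3, 7, 41]

(a, b) ≡ (119474, -10101) mod (ℚ^×)²; places V = {2, 3, 7, 11, 13, 17, 19, 29, 31, 37, 41, 47, ∞}.
(a,b)_19: α=2, u≡18; β=0, v≡11 (mod 19); (18|19)=-1, (11|19)=+1; sign (−1)^0·-1^0·+1^2 = +1.
(a,b)_13: α=0, u≡3; β=1, v≡9 (mod 13); (3|13)=+1, (9|13)=+1; sign (−1)^0·+1^1·+1^0 = +1.
(a,b)_11: α=0, u≡5; β=2, v≡7 (mod 11); (5|11)=+1, (7|11)=-1; sign (−1)^0·+1^2·-1^0 = +1.
(a,b)_47: α=-1, u≡7; β=0, v≡4 (mod 47); (7|47)=+1, (4|47)=+1; sign (−1)^0·+1^0·+1^-1 = +1.
(a,b)_17: α=2, u≡4; β=0, v≡3 (mod 17); (4|17)=+1, (3|17)=-1; sign (−1)^0·+1^0·-1^2 = +1.
(a,b)_7: α=0, u≡5; β=1, v≡3 (mod 7); (5|7)=-1, (3|7)=-1; sign (−1)^0·-1^1·-1^0 = -1.
(a,b)_29: α=-2, u≡16; β=-2, v≡25 (mod 29); (16|29)=+1, (25|29)=+1; sign (−1)^0·+1^-2·+1^-2 = +1.
(a,b)_31: α=1, u≡2; β=0, v≡1 (mod 31); (2|31)=+1, (1|31)=+1; sign (−1)^0·+1^0·+1^1 = +1.
(a,b)_3: α=0, u≡2; β=1, v≡2 (mod 3); (2|3)=-1, (2|3)=-1; sign (−1)^0·-1^1·-1^0 = -1.
(a,b)_∞: sgn(119474)=+, sgn(-10101)=−, so +1.
(a,b)_41: α=1, u≡3; β=0, v≡15 (mod 41); (3|41)=-1, (15|41)=-1; sign (−1)^0·-1^0·-1^1 = -1.
(a,b)_2: α=3, β=-2; u≡1, v≡3 (mod 8); ε(u)ε(v)=0·1, αω(v)=3·1, βω(u)=-2·0; sum ≡ 1  ⇒  -1.
(a,b)_37: α=0, u≡7; β=1, v≡22 (mod 37); (7|37)=+1, (22|37)=-1; sign (−1)^0·+1^1·-1^0 = +1.
(119474, -10101 / ℚ) ramifies at {2, 3, 7, 41}: a division algebra.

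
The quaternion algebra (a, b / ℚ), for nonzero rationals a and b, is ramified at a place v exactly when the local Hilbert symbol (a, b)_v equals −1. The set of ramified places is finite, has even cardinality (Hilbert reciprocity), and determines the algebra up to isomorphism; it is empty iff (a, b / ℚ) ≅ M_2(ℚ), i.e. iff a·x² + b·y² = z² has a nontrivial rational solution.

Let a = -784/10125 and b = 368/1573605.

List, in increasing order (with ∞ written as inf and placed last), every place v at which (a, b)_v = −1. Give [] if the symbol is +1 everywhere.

[2, 5]

(a, b) ≡ (-5, 115) mod (ℚ^×)²; places V = {2, 3, 5, 7, 11, 17, 23, ∞}.
(a,b)_3: α=-4, u≡1; β=-2, v≡1 (mod 3); (1|3)=+1, (1|3)=+1; sign (−1)^0·+1^-2·+1^-4 = +1.
(a,b)_2: α=4, β=4; u≡3, v≡3 (mod 8); ε(u)ε(v)=1·1, αω(v)=4·1, βω(u)=4·1; sum ≡ 1  ⇒  -1.
(a,b)_23: α=0, u≡18; β=1, v≡11 (mod 23); (18|23)=+1, (11|23)=-1; sign (−1)^0·+1^1·-1^0 = +1.
(a,b)_11: α=0, u≡6; β=-2, v≡9 (mod 11); (6|11)=-1, (9|11)=+1; sign (−1)^0·-1^-2·+1^0 = +1.
(a,b)_7: α=2, u≡4; β=0, v≡5 (mod 7); (4|7)=+1, (5|7)=-1; sign (−1)^0·+1^0·-1^2 = +1.
(a,b)_∞: sgn(-5)=−, sgn(115)=+, so +1.
(a,b)_5: α=-3, u≡1; β=-1, v≡3 (mod 5); (1|5)=+1, (3|5)=-1; sign (−1)^0·+1^-1·-1^-3 = -1.
(a,b)_17: α=0, u≡10; β=-2, v≡9 (mod 17); (10|17)=-1, (9|17)=+1; sign (−1)^0·-1^-2·+1^0 = +1.
|Ram(-5, 115)| = 2, even; anisotropic at {2, 5}.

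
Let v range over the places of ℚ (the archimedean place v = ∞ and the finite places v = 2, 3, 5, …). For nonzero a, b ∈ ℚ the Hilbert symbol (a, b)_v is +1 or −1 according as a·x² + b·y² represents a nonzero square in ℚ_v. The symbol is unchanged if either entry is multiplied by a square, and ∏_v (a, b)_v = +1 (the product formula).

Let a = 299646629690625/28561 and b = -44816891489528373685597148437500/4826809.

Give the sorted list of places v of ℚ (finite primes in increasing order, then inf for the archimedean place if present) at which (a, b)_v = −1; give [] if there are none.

[3, 5, 23, 29]

Mod squares: a ≡ 3011505, b ≡ -200767. Check v ∈ {∞, 2, 3, 5, 7, 13, 19, 23, 29, 43}.
v=29: a=29^1·(≡1), b=29^3·(≡11) mod 29; (1|29)=+1, (11|29)=-1; (−1)^{1·3·14}·(+1)^3·(-1)^1 = -1.
v=2: v_2(a)=0, v_2(b)=2; units ≡ 1, 1 (mod 8); ε·ε+αω+βω = 0·0+0·0+2·0 ≡ 0  ⇒  (a,b)_2 = +1.
v=19: a=19^2·(≡9), b=19^0·(≡16) mod 19; (9|19)=+1, (16|19)=+1; (−1)^{2·0·9}·(+1)^0·(+1)^2 = +1.
v=23: a=23^1·(≡7), b=23^3·(≡15) mod 23; (7|23)=-1, (15|23)=-1; (−1)^{1·3·11}·(-1)^3·(-1)^1 = -1.
v=3: a=3^3·(≡2), b=3^10·(≡2) mod 3; (2|3)=-1, (2|3)=-1; (−1)^{3·10·1}·(-1)^10·(-1)^3 = -1.
v=13: a=13^-4·(≡9), b=13^-6·(≡7) mod 13; (9|13)=+1, (7|13)=-1; (−1)^{-4·-6·6}·(+1)^-6·(-1)^-4 = +1.
v=7: a=7^3·(≡4), b=7^7·(≡3) mod 7; (4|7)=+1, (3|7)=-1; (−1)^{3·7·3}·(+1)^7·(-1)^3 = +1.
v=∞: 3011505 > 0 and -200767 < 0  ⇒  (a,b)_∞ = +1.
v=5: a=5^5·(≡1), b=5^10·(≡3) mod 5; (1|5)=+1, (3|5)=-1; (−1)^{5·10·2}·(+1)^10·(-1)^5 = -1.
v=43: a=43^1·(≡13), b=43^3·(≡12) mod 43; (13|43)=+1, (12|43)=-1; (−1)^{1·3·21}·(+1)^3·(-1)^1 = +1.
Ram(3011505, -200767) = {3, 5, 23, 29}; no ℚ_3-point on the conic.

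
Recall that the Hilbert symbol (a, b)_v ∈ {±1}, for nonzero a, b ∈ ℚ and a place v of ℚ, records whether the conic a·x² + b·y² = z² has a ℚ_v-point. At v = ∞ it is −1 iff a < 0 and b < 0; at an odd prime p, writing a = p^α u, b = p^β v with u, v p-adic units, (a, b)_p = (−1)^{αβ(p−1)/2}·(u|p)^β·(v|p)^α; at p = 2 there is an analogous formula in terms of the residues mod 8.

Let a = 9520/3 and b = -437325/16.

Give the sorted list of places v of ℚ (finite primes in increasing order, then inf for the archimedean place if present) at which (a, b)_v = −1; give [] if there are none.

Mod squares: a ≡ 1785, b ≡ -357. Check v ∈ {∞, 2, 3, 5, 7, 17}.
v=17: a=17^1·(≡11), b=17^1·(≡4) mod 17; (11|17)=-1, (4|17)=+1; (−1)^{1·1·8}·(-1)^1·(+1)^1 = -1.
v=7: a=7^1·(≡3), b=7^3·(≡3) mod 7; (3|7)=-1, (3|7)=-1; (−1)^{1·3·3}·(-1)^3·(-1)^1 = -1.
v=2: v_2(a)=4, v_2(b)=-4; units ≡ 1, 3 (mod 8); ε·ε+αω+βω = 0·1+4·1+-4·0 ≡ 0  ⇒  (a,b)_2 = +1.
v=5: a=5^1·(≡3), b=5^2·(≡2) mod 5; (3|5)=-1, (2|5)=-1; (−1)^{1·2·2}·(-1)^2·(-1)^1 = -1.
v=∞: 1785 > 0 and -357 < 0  ⇒  (a,b)_∞ = +1.
v=3: a=3^-1·(≡1), b=3^1·(≡1) mod 3; (1|3)=+1, (1|3)=+1; (−1)^{-1·1·1}·(+1)^1·(+1)^-1 = -1.
(1785, -357 / ℚ) ramifies at {3, 5, 7, 17}: a division algebra.

[3, 5, 7, 17]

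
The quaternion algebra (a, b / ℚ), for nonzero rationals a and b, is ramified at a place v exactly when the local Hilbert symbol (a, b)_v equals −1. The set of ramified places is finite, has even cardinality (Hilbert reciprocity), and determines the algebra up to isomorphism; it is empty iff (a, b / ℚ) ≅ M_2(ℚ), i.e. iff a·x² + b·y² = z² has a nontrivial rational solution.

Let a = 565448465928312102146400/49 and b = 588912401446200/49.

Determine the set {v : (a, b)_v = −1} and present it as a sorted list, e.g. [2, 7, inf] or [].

[29, 31]

Mod squares: a ≡ 2726, b ≡ 352222. Check v ∈ {∞, 2, 3, 5, 7, 13, 19, 23, 29, 31, 47}.
v=7: a=7^-2·(≡5), b=7^-2·(≡6) mod 7; (5|7)=-1, (6|7)=-1; (−1)^{-2·-2·3}·(-1)^-2·(-1)^-2 = +1.
v=13: a=13^2·(≡12), b=13^1·(≡5) mod 13; (12|13)=+1, (5|13)=-1; (−1)^{2·1·6}·(+1)^1·(-1)^2 = +1.
v=3: a=3^2·(≡2), b=3^2·(≡1) mod 3; (2|3)=-1, (1|3)=+1; (−1)^{2·2·1}·(-1)^2·(+1)^2 = +1.
v=47: a=47^3·(≡22), b=47^2·(≡24) mod 47; (22|47)=-1, (24|47)=+1; (−1)^{3·2·23}·(-1)^2·(+1)^3 = +1.
v=23: a=23^2·(≡12), b=23^1·(≡17) mod 23; (12|23)=+1, (17|23)=-1; (−1)^{2·1·11}·(+1)^1·(-1)^2 = +1.
v=∞: 2726 > 0 and 352222 > 0  ⇒  (a,b)_∞ = +1.
v=5: a=5^2·(≡4), b=5^2·(≡2) mod 5; (4|5)=+1, (2|5)=-1; (−1)^{2·2·2}·(+1)^2·(-1)^2 = +1.
v=31: a=31^2·(≡6), b=31^1·(≡25) mod 31; (6|31)=-1, (25|31)=+1; (−1)^{2·1·15}·(-1)^1·(+1)^2 = -1.
v=29: a=29^3·(≡20), b=29^2·(≡26) mod 29; (20|29)=+1, (26|29)=-1; (−1)^{3·2·14}·(+1)^2·(-1)^3 = -1.
v=19: a=19^2·(≡9), b=19^1·(≡3) mod 19; (9|19)=+1, (3|19)=-1; (−1)^{2·1·9}·(+1)^1·(-1)^2 = +1.
v=2: v_2(a)=5, v_2(b)=3; units ≡ 3, 7 (mod 8); ε·ε+αω+βω = 1·1+5·0+3·1 ≡ 0  ⇒  (a,b)_2 = +1.
Ram(2726, 352222) = {29, 31}; no ℚ_29-point on the conic.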